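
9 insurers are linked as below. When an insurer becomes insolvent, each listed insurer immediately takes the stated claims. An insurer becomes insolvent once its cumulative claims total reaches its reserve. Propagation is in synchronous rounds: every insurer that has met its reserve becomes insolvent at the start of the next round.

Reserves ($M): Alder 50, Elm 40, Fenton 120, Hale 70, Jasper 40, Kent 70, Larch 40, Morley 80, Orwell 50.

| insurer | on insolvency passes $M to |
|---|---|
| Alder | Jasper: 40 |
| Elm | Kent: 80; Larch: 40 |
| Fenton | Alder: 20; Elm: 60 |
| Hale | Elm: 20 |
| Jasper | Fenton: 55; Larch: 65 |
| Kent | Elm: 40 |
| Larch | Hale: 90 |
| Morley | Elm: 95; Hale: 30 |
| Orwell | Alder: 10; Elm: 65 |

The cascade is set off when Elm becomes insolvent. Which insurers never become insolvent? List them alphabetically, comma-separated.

Alder, Fenton, Jasper, Morley, Orwell

Round 1 — Elm becomes insolvent (initial).
  Kent: +80 → 80 ≥ 70
  Larch: +40 → 40 ≥ 40
Round 2 — Kent, Larch become insolvent.
  Hale: +90 → 90 ≥ 70
Round 3 — Hale becomes insolvent.
No further insolvencies.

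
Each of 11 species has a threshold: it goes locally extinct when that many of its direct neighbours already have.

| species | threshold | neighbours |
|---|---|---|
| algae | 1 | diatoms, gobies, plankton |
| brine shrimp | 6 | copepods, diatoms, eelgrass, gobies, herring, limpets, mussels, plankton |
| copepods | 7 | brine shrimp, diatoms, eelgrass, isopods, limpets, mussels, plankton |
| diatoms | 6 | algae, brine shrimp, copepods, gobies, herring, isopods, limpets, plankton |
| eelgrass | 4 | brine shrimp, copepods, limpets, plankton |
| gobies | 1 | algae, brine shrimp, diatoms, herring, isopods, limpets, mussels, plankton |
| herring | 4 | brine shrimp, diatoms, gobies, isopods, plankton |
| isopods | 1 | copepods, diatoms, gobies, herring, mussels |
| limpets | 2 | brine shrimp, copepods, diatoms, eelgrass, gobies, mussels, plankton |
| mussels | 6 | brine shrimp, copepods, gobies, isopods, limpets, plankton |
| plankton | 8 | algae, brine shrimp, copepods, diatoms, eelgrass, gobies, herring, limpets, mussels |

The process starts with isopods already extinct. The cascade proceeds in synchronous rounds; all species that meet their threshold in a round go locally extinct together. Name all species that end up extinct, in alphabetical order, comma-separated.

algae, gobies, isopods

Round 1 — isopods goes locally extinct (initial).
Round 2 — checking thresholds:
  copepods: 1 of 7 neighbours < 7, below threshold.
  diatoms: 1 of 8 neighbours < 6, below threshold.
  gobies: 1 of 8 neighbours ≥ 1, goes locally extinct.
  herring: 1 of 5 neighbours < 4, below threshold.
  mussels: 1 of 6 neighbours < 6, below threshold.
Round 3 — checking thresholds:
  algae: 1 of 3 neighbours ≥ 1, goes locally extinct.
  brine shrimp: 1 of 8 neighbours < 6, below threshold.
  copepods: 1 of 7 neighbours < 7, below threshold.
  diatoms: 2 of 8 neighbours < 6, below threshold.
  herring: 2 of 5 neighbours < 4, below threshold.
  limpets: 1 of 7 neighbours < 2, below threshold.
  mussels: 2 of 6 neighbours < 6, below threshold.
  plankton: 1 of 9 neighbours < 8, below threshold.
Round 4 — no new extinctions; cascade stops.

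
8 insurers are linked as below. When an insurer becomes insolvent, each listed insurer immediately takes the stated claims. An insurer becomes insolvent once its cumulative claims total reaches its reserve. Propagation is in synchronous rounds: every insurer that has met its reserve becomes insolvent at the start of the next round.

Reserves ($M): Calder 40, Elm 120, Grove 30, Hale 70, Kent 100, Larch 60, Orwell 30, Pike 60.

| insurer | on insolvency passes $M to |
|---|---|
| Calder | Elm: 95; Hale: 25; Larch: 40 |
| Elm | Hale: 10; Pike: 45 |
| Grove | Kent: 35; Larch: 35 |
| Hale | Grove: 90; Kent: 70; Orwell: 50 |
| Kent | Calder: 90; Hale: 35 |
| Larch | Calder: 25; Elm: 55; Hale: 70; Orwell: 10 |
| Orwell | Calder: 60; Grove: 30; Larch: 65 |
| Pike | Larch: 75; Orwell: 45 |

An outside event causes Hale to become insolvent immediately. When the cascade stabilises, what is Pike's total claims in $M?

Round 1 — Hale becomes insolvent (initial).
  Grove: +90 → 90 ≥ 30
  Kent: +70 → 70 < 100
  Orwell: +50 → 50 ≥ 30
Round 2 — Grove, Orwell become insolvent.
  Calder: +60 → 60 ≥ 40
  Kent: +35 → 105 ≥ 100
  Larch: +35+65 → 100 ≥ 60
Round 3 — Calder, Kent, Larch become insolvent.
  Elm: +95+55 → 150 ≥ 120
Round 4 — Elm becomes insolvent.
  Pike: +45 → 45 < 60
No further insolvencies.

45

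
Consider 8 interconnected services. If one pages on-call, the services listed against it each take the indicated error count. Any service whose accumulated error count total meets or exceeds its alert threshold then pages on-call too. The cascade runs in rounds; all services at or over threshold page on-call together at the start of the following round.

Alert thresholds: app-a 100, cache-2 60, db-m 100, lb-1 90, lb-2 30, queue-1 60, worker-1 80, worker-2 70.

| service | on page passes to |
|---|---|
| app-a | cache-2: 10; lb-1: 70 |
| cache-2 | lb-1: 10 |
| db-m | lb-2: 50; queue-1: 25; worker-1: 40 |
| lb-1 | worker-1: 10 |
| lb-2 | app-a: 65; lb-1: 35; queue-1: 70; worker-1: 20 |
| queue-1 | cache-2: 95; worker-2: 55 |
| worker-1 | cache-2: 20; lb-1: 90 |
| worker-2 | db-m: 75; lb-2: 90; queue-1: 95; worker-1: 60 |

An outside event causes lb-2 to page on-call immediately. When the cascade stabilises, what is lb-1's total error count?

45

Round 1 — lb-2 pages on-call (initial).
  app-a: +65 → 65 < 100
  lb-1: +35 → 35 < 90
  queue-1: +70 → 70 ≥ 60
  worker-1: +20 → 20 < 80
Round 2 — queue-1 pages on-call.
  cache-2: +95 → 95 ≥ 60
  worker-2: +55 → 55 < 70
Round 3 — cache-2 pages on-call.
  lb-1: +10 → 45 < 90
No further pages.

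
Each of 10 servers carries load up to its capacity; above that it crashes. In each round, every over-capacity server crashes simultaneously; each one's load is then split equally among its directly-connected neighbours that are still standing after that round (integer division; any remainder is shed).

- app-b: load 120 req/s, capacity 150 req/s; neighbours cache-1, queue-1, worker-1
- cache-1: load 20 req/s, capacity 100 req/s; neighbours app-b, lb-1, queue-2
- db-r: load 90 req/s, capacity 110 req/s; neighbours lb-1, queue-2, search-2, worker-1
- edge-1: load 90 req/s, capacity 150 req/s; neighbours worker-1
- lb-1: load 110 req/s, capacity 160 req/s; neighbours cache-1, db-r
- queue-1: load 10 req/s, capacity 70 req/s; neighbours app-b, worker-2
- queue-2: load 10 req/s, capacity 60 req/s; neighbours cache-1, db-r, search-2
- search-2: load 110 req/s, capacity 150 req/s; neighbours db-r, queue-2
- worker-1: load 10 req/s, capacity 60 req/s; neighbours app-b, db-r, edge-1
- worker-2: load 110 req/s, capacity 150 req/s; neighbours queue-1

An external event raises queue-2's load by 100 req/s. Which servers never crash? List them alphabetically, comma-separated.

Round 1 — queue-2 at 110 > 60. queue-2 crashes.
  queue-2 sheds 110 req/s to cache-1, db-r, search-2: 36 each (2 lost).
    cache-1: 20+36 = 56 ≤ 100
    db-r: 90+36 = 126 > 110
    search-2: 110+36 = 146 ≤ 150
Round 2 — db-r crashes.
  db-r sheds 126 req/s to lb-1, search-2, worker-1: 42 each.
    lb-1: 110+42 = 152 ≤ 160
    search-2: 146+42 = 188 > 150
    worker-1: 10+42 = 52 ≤ 60
Round 3 — search-2 crashes.
  search-2 sheds 188 req/s: no online neighbours, lost.
No further crashes.

app-b, cache-1, edge-1, lb-1, queue-1, worker-1, worker-2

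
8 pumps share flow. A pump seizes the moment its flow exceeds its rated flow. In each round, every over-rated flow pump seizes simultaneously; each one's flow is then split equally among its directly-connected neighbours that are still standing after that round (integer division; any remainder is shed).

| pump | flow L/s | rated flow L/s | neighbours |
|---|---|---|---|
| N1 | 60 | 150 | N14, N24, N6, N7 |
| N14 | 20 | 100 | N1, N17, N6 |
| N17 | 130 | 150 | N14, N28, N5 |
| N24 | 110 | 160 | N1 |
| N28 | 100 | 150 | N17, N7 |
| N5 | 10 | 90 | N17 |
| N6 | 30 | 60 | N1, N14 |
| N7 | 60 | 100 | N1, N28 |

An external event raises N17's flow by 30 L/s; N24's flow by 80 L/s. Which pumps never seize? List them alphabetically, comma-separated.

Round 1 — N17 at 160 > 150; N24 at 190 > 160. N17, N24 seize.
  N17 sheds 160 L/s to N14, N28, N5: 53 each (1 lost).
    N14: 20+53 = 73 ≤ 100
    N28: 100+53 = 153 > 150
    N5: 10+53 = 63 ≤ 90
  N24 sheds 190 L/s to N1: 190 each.
    N1: 60+190 = 250 > 150
Round 2 — N1, N28 seize.
  N1 sheds 250 L/s to N14, N6, N7: 83 each (1 lost).
    N14: 73+83 = 156 > 100
    N6: 30+83 = 113 > 60
    N7: 60+83 = 143 > 100
  N28 sheds 153 L/s to N7: 153 each.
    N7: 143+153 = 296 > 100
Round 3 — N14, N6, N7 seize.
  N14 sheds 156 L/s: no online neighbours, lost.
  N6 sheds 113 L/s: no online neighbours, lost.
  N7 sheds 296 L/s: no online neighbours, lost.
No further seizures.

N5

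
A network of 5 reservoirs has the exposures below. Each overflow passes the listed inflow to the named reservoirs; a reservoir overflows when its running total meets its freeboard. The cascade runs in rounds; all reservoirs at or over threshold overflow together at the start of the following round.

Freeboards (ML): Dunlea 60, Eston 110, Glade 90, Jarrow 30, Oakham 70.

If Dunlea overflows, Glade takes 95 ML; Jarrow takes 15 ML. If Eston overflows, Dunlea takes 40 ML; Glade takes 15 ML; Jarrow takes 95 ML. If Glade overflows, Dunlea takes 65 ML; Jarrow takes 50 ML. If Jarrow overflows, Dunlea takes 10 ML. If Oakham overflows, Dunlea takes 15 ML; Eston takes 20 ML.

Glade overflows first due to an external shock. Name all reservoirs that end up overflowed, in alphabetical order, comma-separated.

Round 1 — Glade overflows (initial).
  Dunlea: +65 → 65 ≥ 60
  Jarrow: +50 → 50 ≥ 30
Round 2 — Dunlea, Jarrow overflow.
No further overflows.

Dunlea, Glade, Jarrow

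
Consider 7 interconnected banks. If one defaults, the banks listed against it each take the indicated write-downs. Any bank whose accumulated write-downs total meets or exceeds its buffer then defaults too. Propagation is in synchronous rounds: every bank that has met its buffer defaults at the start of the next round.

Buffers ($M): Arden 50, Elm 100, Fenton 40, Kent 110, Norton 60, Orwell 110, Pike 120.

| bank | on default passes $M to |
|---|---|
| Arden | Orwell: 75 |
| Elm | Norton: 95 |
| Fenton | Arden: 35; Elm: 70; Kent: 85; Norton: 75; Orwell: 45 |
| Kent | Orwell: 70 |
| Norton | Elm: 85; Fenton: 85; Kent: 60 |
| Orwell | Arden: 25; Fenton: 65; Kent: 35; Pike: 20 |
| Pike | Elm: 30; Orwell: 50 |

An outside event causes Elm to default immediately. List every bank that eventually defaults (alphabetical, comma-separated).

Round 1 — Elm defaults (initial).
  Norton: +95 → 95 ≥ 60
Round 2 — Norton defaults.
  Fenton: +85 → 85 ≥ 40
  Kent: +60 → 60 < 110
Round 3 — Fenton defaults.
  Arden: +35 → 35 < 50
  Kent: +85 → 145 ≥ 110
  Orwell: +45 → 45 < 110
Round 4 — Kent defaults.
  Orwell: +70 → 115 ≥ 110
Round 5 — Orwell defaults.
  Arden: +25 → 60 ≥ 50
  Pike: +20 → 20 < 120
Round 6 — Arden defaults.
No further defaults.

Arden, Elm, Fenton, Kent, Norton, Orwell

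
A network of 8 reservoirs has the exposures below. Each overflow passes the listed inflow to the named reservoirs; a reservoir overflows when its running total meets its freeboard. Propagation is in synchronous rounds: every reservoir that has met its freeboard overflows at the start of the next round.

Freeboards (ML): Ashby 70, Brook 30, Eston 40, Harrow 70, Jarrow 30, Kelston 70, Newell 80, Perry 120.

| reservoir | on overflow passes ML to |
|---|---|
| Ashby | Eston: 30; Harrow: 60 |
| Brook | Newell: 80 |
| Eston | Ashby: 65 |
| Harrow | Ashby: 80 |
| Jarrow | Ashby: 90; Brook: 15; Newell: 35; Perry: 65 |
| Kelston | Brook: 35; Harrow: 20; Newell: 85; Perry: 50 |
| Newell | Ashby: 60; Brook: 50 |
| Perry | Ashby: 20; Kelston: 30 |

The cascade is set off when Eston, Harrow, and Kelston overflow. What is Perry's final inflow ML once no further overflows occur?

Round 1 — Eston, Harrow, Kelston overflow (initial).
  Ashby: +65+80 → 145 ≥ 70
  Brook: +35 → 35 ≥ 30
  Newell: +85 → 85 ≥ 80
  Perry: +50 → 50 < 120
Round 2 — Ashby, Brook, Newell overflow.
No further overflows.

50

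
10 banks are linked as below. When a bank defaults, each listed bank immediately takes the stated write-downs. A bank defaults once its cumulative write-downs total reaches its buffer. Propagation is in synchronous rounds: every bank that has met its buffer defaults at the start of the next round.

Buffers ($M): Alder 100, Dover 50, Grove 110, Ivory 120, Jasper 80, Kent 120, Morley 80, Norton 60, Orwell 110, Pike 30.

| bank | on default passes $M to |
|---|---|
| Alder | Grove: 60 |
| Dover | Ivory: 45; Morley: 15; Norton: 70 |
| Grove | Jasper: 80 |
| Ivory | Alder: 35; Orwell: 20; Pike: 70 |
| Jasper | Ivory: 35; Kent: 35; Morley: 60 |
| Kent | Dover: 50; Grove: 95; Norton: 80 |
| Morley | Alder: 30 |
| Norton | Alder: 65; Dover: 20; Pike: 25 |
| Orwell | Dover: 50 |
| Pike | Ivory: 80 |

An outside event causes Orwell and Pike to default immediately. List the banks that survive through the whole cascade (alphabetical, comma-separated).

Round 1 — Orwell, Pike default (initial).
  Dover: +50 → 50 ≥ 50
  Ivory: +80 → 80 < 120
Round 2 — Dover defaults.
  Ivory: +45 → 125 ≥ 120
  Morley: +15 → 15 < 80
  Norton: +70 → 70 ≥ 60
Round 3 — Ivory, Norton default.
  Alder: +35+65 → 100 ≥ 100
Round 4 — Alder defaults.
  Grove: +60 → 60 < 110
No further defaults.

Grove, Jasper, Kent, Morley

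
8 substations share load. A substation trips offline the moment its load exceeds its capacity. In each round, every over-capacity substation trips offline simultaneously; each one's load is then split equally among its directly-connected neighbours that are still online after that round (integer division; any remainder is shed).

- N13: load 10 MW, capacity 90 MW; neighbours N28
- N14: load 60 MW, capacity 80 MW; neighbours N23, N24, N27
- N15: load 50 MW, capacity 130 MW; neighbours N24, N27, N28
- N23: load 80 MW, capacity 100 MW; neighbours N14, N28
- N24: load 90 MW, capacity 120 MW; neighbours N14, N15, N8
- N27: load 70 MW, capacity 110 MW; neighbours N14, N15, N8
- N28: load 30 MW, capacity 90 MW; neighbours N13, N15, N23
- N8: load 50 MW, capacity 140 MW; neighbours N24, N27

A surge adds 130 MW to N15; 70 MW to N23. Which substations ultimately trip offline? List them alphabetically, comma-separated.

N13, N14, N15, N23, N24, N27, N28, N8

Round 1 — N15 at 180 > 130; N23 at 150 > 100. N15, N23 trip offline.
  N15 sheds 180 MW to N24, N27, N28: 60 each.
    N24: 90+60 = 150 > 120
    N27: 70+60 = 130 > 110
    N28: 30+60 = 90 ≤ 90
  N23 sheds 150 MW to N14, N28: 75 each.
    N14: 60+75 = 135 > 80
    N28: 90+75 = 165 > 90
Round 2 — N14, N24, N27, N28 trip offline.
  N14 sheds 135 MW: no online neighbours, lost.
  N24 sheds 150 MW to N8: 150 each.
    N8: 50+150 = 200 > 140
  N27 sheds 130 MW to N8: 130 each.
    N8: 200+130 = 330 > 140
  N28 sheds 165 MW to N13: 165 each.
    N13: 10+165 = 175 > 90
Round 3 — N13, N8 trip offline.
  N13 sheds 175 MW: no online neighbours, lost.
  N8 sheds 330 MW: no online neighbours, lost.
No further trips.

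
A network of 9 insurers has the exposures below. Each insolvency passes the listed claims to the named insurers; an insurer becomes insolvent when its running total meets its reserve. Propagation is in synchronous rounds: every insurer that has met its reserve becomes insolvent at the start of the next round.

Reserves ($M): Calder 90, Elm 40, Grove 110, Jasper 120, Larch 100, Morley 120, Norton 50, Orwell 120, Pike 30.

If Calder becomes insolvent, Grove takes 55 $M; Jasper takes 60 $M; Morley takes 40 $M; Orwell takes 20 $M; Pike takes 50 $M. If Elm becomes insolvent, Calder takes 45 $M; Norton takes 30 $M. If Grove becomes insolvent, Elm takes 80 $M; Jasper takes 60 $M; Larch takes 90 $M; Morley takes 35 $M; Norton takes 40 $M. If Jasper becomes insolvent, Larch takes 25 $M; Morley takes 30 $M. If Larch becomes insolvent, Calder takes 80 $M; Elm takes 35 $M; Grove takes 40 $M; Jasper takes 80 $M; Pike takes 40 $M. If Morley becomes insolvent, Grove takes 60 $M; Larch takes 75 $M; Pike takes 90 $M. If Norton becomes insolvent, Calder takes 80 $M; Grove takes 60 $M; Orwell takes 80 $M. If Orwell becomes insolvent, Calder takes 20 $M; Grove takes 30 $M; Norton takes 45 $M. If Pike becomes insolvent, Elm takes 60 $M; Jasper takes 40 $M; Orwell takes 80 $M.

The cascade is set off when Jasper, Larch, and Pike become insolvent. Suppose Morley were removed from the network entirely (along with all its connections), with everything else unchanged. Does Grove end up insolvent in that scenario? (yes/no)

With Morley removed:
Round 1 — Jasper, Larch, Pike become insolvent (initial).
  Calder: +80 → 80 < 90
  Elm: +35+60 → 95 ≥ 40
  Grove: +40 → 40 < 110
  Orwell: +80 → 80 < 120
Round 2 — Elm becomes insolvent.
  Calder: +45 → 125 ≥ 90
  Norton: +30 → 30 < 50
Round 3 — Calder becomes insolvent.
  Grove: +55 → 95 < 110
  Orwell: +20 → 100 < 120
No further insolvencies.

no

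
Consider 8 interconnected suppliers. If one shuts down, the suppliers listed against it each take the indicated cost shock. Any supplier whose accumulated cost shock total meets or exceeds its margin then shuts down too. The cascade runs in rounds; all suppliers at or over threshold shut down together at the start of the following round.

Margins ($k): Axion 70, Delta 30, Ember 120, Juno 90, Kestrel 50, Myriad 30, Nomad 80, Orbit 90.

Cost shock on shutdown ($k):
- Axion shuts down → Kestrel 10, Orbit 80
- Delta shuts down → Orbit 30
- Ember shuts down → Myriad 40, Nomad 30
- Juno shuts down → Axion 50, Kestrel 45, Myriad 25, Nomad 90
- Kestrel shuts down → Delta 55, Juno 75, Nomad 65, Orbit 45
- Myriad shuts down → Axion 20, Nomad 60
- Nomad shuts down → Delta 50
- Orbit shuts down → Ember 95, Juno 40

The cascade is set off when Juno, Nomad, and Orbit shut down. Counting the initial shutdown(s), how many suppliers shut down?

4

Round 1 — Juno, Nomad, Orbit shut down (initial).
  Axion: +50 → 50 < 70
  Delta: +50 → 50 ≥ 30
  Ember: +95 → 95 < 120
  Kestrel: +45 → 45 < 50
  Myriad: +25 → 25 < 30
Round 2 — Delta shuts down.
No further shutdowns.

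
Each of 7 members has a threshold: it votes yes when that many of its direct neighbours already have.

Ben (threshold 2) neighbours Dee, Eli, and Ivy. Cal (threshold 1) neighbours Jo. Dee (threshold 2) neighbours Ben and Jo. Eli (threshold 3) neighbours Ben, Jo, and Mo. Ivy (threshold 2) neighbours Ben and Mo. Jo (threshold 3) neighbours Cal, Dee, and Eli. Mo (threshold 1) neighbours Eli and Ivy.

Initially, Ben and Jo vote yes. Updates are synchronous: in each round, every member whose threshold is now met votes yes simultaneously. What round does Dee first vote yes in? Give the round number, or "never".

2

Round 1 — Ben, Jo vote yes (initial).
Round 2 — checking thresholds:
  Cal: 1 of 1 neighbours ≥ 1, votes yes.
  Dee: 2 of 2 neighbours ≥ 2, votes yes.
  Eli: 2 of 3 neighbours < 3, holds.
  Ivy: 1 of 2 neighbours < 2, holds.
Round 3 — no new yes votes; cascade stops.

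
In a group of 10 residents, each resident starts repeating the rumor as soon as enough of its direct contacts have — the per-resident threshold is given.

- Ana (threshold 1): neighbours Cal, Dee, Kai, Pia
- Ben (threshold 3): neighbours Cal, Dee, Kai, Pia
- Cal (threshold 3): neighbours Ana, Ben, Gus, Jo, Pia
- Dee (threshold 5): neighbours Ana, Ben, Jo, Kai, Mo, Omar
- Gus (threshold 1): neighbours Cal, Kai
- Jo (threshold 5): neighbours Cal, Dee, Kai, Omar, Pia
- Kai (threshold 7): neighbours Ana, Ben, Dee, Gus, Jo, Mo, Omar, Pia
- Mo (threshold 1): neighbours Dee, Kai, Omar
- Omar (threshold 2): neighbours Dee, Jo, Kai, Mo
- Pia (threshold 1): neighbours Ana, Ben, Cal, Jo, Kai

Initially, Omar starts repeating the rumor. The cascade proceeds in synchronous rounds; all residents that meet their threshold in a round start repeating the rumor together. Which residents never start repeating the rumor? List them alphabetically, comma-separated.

Round 1 — Omar starts repeating the rumor (initial).
Round 2 — checking thresholds:
  Dee: 1 of 6 neighbours < 5, not yet.
  Jo: 1 of 5 neighbours < 5, not yet.
  Kai: 1 of 8 neighbours < 7, not yet.
  Mo: 1 of 3 neighbours ≥ 1, starts repeating the rumor.
Round 3 — no new spreads; cascade stops.

Ana, Ben, Cal, Dee, Gus, Jo, Kai, Pia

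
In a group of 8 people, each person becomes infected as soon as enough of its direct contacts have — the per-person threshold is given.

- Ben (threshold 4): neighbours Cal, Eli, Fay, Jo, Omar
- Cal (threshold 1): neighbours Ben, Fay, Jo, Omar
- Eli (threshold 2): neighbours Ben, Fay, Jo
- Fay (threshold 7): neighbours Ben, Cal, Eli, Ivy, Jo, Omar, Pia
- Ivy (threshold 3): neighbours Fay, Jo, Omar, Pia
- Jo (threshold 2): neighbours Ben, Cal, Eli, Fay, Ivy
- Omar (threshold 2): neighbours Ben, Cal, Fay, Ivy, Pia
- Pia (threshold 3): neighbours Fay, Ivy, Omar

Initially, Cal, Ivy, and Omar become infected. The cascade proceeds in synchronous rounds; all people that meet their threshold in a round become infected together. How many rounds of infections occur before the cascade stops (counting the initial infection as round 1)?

2

Round 1 — Cal, Ivy, Omar become infected (initial).
Round 2 — checking thresholds:
  Ben: 2 of 5 neighbours < 4, not yet.
  Fay: 3 of 7 neighbours < 7, not yet.
  Jo: 2 of 5 neighbours ≥ 2, becomes infected.
  Pia: 2 of 3 neighbours < 3, not yet.
Round 3 — no new infections; cascade stops.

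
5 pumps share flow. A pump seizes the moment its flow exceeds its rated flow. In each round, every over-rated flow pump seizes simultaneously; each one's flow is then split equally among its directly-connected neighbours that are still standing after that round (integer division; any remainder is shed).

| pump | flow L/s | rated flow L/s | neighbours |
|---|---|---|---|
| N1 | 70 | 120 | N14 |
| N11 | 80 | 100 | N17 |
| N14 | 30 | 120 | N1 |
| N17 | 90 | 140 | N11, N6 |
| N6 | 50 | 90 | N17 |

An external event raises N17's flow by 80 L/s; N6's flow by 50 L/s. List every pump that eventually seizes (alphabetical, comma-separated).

N11, N17, N6

Round 1 — N17 at 170 > 140; N6 at 100 > 90. N17, N6 seize.
  N17 sheds 170 L/s to N11: 170 each.
    N11: 80+170 = 250 > 100
  N6 sheds 100 L/s: no online neighbours, lost.
Round 2 — N11 seizes.
  N11 sheds 250 L/s: no online neighbours, lost.
No further seizures.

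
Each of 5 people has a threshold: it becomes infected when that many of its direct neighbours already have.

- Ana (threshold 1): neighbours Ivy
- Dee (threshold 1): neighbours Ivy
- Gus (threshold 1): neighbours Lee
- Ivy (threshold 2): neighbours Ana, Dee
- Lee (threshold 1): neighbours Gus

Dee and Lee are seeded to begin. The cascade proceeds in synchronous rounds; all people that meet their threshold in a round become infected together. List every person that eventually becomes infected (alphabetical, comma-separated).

Round 1 — Dee, Lee become infected (initial).
Round 2 — checking thresholds:
  Gus: 1 of 1 neighbours ≥ 1, becomes infected.
  Ivy: 1 of 2 neighbours < 2, not yet.
Round 3 — no new infections; cascade stops.

Dee, Gus, Lee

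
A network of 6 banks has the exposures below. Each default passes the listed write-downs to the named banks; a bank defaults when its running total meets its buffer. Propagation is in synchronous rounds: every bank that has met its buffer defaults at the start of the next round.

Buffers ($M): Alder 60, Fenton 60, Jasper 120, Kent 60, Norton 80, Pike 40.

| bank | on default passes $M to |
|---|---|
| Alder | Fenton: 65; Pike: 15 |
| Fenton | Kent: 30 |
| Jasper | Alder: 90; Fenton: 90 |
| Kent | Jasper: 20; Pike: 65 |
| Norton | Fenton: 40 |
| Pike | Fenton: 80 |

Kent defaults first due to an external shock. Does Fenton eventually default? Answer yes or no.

yes

Round 1 — Kent defaults (initial).
  Jasper: +20 → 20 < 120
  Pike: +65 → 65 ≥ 40
Round 2 — Pike defaults.
  Fenton: +80 → 80 ≥ 60
Round 3 — Fenton defaults.
No further defaults.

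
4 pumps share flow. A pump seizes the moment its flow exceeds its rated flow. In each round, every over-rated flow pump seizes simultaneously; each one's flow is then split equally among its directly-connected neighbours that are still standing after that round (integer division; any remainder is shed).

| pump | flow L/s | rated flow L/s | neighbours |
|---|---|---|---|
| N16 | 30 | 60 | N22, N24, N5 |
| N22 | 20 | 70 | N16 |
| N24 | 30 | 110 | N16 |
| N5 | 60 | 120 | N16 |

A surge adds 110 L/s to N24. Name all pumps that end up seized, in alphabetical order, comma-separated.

N16, N22, N24, N5

Round 1 — N24 at 140 > 110. N24 seizes.
  N24 sheds 140 L/s to N16: 140 each.
    N16: 30+140 = 170 > 60
Round 2 — N16 seizes.
  N16 sheds 170 L/s to N22, N5: 85 each.
    N22: 20+85 = 105 > 70
    N5: 60+85 = 145 > 120
Round 3 — N22, N5 seize.
  N22 sheds 105 L/s: no online neighbours, lost.
  N5 sheds 145 L/s: no online neighbours, lost.
No further seizures.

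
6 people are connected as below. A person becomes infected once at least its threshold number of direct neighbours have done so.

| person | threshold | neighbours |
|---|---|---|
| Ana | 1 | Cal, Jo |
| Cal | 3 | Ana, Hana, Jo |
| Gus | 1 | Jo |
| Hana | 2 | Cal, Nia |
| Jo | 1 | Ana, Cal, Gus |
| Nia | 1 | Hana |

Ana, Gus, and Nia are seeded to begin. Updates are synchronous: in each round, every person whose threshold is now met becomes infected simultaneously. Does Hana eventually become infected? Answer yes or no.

no

Round 1 — Ana, Gus, Nia become infected (initial).
Round 2 — checking thresholds:
  Cal: 1 of 3 neighbours < 3, not yet.
  Hana: 1 of 2 neighbours < 2, not yet.
  Jo: 2 of 3 neighbours ≥ 1, becomes infected.
Round 3 — no new infections; cascade stops.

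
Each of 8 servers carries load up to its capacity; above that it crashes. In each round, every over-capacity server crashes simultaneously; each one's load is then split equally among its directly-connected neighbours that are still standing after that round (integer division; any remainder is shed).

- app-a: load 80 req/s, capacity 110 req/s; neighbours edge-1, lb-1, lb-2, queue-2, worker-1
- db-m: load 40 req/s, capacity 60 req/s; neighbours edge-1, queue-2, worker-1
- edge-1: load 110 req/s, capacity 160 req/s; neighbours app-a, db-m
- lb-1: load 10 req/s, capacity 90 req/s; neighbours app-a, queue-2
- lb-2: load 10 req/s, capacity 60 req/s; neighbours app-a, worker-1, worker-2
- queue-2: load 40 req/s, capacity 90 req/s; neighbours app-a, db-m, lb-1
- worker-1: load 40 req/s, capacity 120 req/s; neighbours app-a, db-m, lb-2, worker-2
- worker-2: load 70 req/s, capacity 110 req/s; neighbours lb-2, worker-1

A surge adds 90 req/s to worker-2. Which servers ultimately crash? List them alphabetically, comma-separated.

app-a, db-m, edge-1, lb-1, lb-2, queue-2, worker-1, worker-2

Round 1 — worker-2 at 160 > 110. worker-2 crashes.
  worker-2 sheds 160 req/s to lb-2, worker-1: 80 each.
    lb-2: 10+80 = 90 > 60
    worker-1: 40+80 = 120 ≤ 120
Round 2 — lb-2 crashes.
  lb-2 sheds 90 req/s to app-a, worker-1: 45 each.
    app-a: 80+45 = 125 > 110
    worker-1: 120+45 = 165 > 120
Round 3 — app-a, worker-1 crash.
  app-a sheds 125 req/s to edge-1, lb-1, queue-2: 41 each (2 lost).
    edge-1: 110+41 = 151 ≤ 160
    lb-1: 10+41 = 51 ≤ 90
    queue-2: 40+41 = 81 ≤ 90
  worker-1 sheds 165 req/s to db-m: 165 each.
    db-m: 40+165 = 205 > 60
Round 4 — db-m crashes.
  db-m sheds 205 req/s to edge-1, queue-2: 102 each (1 lost).
    edge-1: 151+102 = 253 > 160
    queue-2: 81+102 = 183 > 90
Round 5 — edge-1, queue-2 crash.
  edge-1 sheds 253 req/s: no online neighbours, lost.
  queue-2 sheds 183 req/s to lb-1: 183 each.
    lb-1: 51+183 = 234 > 90
Round 6 — lb-1 crashes.
  lb-1 sheds 234 req/s: no online neighbours, lost.
No further crashes.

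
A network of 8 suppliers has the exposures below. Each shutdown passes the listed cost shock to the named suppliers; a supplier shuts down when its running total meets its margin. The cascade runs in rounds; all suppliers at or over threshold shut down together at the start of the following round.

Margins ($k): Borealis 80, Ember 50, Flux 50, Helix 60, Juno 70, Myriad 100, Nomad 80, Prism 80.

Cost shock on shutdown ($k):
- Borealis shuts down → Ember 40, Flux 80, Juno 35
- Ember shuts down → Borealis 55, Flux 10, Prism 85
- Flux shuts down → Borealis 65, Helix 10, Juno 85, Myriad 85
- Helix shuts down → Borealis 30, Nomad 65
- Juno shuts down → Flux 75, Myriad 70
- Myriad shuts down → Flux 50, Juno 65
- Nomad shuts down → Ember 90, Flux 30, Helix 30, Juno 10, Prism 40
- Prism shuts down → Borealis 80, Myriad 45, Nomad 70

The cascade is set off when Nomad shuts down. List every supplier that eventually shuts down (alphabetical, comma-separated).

Round 1 — Nomad shuts down (initial).
  Ember: +90 → 90 ≥ 50
  Flux: +30 → 30 < 50
  Helix: +30 → 30 < 60
  Juno: +10 → 10 < 70
  Prism: +40 → 40 < 80
Round 2 — Ember shuts down.
  Borealis: +55 → 55 < 80
  Flux: +10 → 40 < 50
  Prism: +85 → 125 ≥ 80
Round 3 — Prism shuts down.
  Borealis: +80 → 135 ≥ 80
  Myriad: +45 → 45 < 100
Round 4 — Borealis shuts down.
  Flux: +80 → 120 ≥ 50
  Juno: +35 → 45 < 70
Round 5 — Flux shuts down.
  Helix: +10 → 40 < 60
  Juno: +85 → 130 ≥ 70
  Myriad: +85 → 130 ≥ 100
Round 6 — Juno, Myriad shut down.
No further shutdowns.

Borealis, Ember, Flux, Juno, Myriad, Nomad, Prism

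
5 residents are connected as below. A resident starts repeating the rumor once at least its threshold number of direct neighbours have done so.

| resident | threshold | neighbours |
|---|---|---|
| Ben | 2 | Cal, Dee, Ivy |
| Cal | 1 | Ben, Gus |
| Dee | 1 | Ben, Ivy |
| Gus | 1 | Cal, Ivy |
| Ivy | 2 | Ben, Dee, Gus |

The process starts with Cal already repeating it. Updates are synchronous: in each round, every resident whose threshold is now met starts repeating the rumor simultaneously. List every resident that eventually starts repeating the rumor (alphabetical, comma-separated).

Round 1 — Cal starts repeating the rumor (initial).
Round 2 — checking thresholds:
  Ben: 1 of 3 neighbours < 2, holds.
  Gus: 1 of 2 neighbours ≥ 1, starts repeating the rumor.
Round 3 — no new spreads; cascade stops.

Cal, Gus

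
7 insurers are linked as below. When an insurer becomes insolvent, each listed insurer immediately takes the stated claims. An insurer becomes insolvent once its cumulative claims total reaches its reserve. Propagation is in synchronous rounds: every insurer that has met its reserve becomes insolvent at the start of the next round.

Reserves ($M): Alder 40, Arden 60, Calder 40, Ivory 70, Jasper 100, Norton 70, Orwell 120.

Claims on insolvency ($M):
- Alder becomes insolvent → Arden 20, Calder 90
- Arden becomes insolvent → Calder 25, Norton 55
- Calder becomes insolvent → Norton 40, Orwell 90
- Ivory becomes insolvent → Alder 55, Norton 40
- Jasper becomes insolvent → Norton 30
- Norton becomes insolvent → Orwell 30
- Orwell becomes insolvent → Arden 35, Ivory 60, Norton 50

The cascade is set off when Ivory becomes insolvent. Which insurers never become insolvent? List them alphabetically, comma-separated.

Round 1 — Ivory becomes insolvent (initial).
  Alder: +55 → 55 ≥ 40
  Norton: +40 → 40 < 70
Round 2 — Alder becomes insolvent.
  Arden: +20 → 20 < 60
  Calder: +90 → 90 ≥ 40
Round 3 — Calder becomes insolvent.
  Norton: +40 → 80 ≥ 70
  Orwell: +90 → 90 < 120
Round 4 — Norton becomes insolvent.
  Orwell: +30 → 120 ≥ 120
Round 5 — Orwell becomes insolvent.
  Arden: +35 → 55 < 60
No further insolvencies.

Arden, Jasper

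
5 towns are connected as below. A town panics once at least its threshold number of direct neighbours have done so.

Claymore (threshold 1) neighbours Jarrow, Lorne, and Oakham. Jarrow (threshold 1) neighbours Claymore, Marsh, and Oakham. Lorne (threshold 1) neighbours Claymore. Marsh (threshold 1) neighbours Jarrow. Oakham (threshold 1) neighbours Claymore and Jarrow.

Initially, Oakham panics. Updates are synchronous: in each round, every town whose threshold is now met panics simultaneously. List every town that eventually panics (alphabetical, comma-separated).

Claymore, Jarrow, Lorne, Marsh, Oakham

Round 1 — Oakham panics (initial).
Round 2 — checking thresholds:
  Claymore: 1 of 3 neighbours ≥ 1, panics.
  Jarrow: 1 of 3 neighbours ≥ 1, panics.
Round 3 — checking thresholds:
  Lorne: 1 of 1 neighbours ≥ 1, panics.
  Marsh: 1 of 1 neighbours ≥ 1, panics.
Round 4 — no new panics; cascade stops.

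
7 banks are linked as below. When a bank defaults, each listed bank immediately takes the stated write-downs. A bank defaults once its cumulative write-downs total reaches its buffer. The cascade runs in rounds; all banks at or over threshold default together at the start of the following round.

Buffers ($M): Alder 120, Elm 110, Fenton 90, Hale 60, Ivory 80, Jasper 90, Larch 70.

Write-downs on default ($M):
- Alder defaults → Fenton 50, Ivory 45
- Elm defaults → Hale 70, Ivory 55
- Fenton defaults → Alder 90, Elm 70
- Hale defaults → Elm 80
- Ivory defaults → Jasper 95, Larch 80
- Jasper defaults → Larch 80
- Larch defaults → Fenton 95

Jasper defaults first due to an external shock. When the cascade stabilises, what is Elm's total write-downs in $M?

Round 1 — Jasper defaults (initial).
  Larch: +80 → 80 ≥ 70
Round 2 — Larch defaults.
  Fenton: +95 → 95 ≥ 90
Round 3 — Fenton defaults.
  Alder: +90 → 90 < 120
  Elm: +70 → 70 < 110
No further defaults.

70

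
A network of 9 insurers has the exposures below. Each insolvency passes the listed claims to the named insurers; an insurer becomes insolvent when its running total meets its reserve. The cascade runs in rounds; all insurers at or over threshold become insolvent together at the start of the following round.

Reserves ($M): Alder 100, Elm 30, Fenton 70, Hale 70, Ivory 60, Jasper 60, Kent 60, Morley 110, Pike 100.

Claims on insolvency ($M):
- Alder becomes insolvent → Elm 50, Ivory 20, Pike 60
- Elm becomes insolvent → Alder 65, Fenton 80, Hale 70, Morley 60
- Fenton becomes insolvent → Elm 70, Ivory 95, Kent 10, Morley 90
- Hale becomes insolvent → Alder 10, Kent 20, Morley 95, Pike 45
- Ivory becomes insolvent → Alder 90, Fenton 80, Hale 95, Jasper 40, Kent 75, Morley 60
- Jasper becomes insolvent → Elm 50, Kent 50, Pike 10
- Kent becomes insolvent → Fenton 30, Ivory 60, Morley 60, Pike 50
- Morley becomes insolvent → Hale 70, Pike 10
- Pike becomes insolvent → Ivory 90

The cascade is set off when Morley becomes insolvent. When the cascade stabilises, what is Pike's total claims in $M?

55

Round 1 — Morley becomes insolvent (initial).
  Hale: +70 → 70 ≥ 70
  Pike: +10 → 10 < 100
Round 2 — Hale becomes insolvent.
  Alder: +10 → 10 < 100
  Kent: +20 → 20 < 60
  Pike: +45 → 55 < 100
No further insolvencies.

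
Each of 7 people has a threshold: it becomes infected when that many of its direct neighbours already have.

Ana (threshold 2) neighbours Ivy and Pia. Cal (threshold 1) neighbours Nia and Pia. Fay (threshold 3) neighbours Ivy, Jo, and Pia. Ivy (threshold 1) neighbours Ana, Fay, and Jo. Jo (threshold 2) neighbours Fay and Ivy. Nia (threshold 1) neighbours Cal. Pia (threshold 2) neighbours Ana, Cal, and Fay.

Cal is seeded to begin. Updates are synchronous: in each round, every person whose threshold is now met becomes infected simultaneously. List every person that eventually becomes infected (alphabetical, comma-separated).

Round 1 — Cal becomes infected (initial).
Round 2 — checking thresholds:
  Nia: 1 of 1 neighbours ≥ 1, becomes infected.
  Pia: 1 of 3 neighbours < 2, not yet.
Round 3 — no new infections; cascade stops.

Cal, Nia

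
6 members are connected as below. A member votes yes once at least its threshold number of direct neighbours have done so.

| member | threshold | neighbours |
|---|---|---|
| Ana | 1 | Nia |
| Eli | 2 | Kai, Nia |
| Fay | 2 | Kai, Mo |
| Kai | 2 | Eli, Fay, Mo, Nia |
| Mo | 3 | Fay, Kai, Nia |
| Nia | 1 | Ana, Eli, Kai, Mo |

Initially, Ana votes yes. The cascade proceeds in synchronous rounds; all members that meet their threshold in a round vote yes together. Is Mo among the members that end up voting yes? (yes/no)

no

Round 1 — Ana votes yes (initial).
Round 2 — checking thresholds:
  Nia: 1 of 4 neighbours ≥ 1, votes yes.
Round 3 — no new yes votes; cascade stops.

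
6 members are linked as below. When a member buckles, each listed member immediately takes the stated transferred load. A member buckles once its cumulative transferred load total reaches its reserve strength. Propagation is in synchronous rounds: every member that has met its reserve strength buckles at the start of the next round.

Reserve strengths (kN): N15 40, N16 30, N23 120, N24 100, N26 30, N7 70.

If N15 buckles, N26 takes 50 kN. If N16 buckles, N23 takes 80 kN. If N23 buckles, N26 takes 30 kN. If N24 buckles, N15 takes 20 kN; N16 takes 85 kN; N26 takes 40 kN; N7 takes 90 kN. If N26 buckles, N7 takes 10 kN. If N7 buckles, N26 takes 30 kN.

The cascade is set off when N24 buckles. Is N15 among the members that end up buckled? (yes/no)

Round 1 — N24 buckles (initial).
  N15: +20 → 20 < 40
  N16: +85 → 85 ≥ 30
  N26: +40 → 40 ≥ 30
  N7: +90 → 90 ≥ 70
Round 2 — N16, N26, N7 buckle.
  N23: +80 → 80 < 120
No further bucklings.

no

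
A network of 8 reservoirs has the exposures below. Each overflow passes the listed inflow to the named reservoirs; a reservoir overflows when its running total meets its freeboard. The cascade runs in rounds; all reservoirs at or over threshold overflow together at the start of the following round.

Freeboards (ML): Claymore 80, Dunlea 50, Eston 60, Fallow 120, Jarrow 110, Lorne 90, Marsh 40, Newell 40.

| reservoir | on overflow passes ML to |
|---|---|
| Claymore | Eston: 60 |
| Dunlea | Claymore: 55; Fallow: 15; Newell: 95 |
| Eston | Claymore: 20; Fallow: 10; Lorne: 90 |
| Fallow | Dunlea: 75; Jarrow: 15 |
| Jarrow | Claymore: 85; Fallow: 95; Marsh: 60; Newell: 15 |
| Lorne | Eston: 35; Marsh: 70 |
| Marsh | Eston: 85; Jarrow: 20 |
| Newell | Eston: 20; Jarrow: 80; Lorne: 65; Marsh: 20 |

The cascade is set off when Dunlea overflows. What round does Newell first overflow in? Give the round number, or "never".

Round 1 — Dunlea overflows (initial).
  Claymore: +55 → 55 < 80
  Fallow: +15 → 15 < 120
  Newell: +95 → 95 ≥ 40
Round 2 — Newell overflows.
  Eston: +20 → 20 < 60
  Jarrow: +80 → 80 < 110
  Lorne: +65 → 65 < 90
  Marsh: +20 → 20 < 40
No further overflows.

2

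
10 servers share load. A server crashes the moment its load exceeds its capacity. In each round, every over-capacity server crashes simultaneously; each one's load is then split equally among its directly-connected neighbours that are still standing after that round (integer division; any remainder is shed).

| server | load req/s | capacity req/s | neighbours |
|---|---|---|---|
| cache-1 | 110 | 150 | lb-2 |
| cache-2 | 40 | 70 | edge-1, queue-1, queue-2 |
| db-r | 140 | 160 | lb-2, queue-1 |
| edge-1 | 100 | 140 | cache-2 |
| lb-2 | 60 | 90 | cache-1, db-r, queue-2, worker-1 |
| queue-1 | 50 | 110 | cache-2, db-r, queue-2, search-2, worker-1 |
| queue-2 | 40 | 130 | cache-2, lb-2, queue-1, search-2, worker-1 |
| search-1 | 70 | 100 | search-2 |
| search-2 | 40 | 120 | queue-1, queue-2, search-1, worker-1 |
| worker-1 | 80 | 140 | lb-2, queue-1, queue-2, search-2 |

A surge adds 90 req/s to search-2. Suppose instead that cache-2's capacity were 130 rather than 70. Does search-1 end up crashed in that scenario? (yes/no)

With cache-2's capacity at 130:
Round 1 — search-2 at 130 > 120. search-2 crashes.
  search-2 sheds 130 req/s to queue-1, queue-2, search-1, worker-1: 32 each (2 lost).
    queue-1: 50+32 = 82 ≤ 110
    queue-2: 40+32 = 72 ≤ 130
    search-1: 70+32 = 102 > 100
    worker-1: 80+32 = 112 ≤ 140
Round 2 — search-1 crashes.
  search-1 sheds 102 req/s: no online neighbours, lost.
No further crashes.

yes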